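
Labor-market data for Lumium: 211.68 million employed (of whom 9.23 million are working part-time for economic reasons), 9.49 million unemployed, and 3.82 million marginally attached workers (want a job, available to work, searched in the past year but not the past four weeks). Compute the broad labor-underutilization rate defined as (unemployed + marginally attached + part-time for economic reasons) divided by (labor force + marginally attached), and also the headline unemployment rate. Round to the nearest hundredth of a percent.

Labor force = 211.68 + 9.49 = 221.17 million.
Numerator = 9.49 + 3.82 + 9.23 = 22.54 million.
Denominator = 221.17 + 3.82 = 224.99 million.
Broad rate = 22.54 / 224.99 = 10.02%.
Headline unemployment rate = 9.49 / 221.17 = 4.29%.

Broad underutilization rate ≈ 10.02%; headline unemployment rate ≈ 4.29%.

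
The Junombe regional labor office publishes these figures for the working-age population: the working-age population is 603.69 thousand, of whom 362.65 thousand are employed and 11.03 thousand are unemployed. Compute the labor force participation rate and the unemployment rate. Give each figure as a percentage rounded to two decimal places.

Labor force = employed + unemployed = 362.65 + 11.03 = 373.68 thousand.
Unemployment rate = 11.03 / 373.68 = 2.95%.
Labor force participation rate = 373.68 / 603.69 = 61.90%.

Labor force participation rate ≈ 61.90%; unemployment rate ≈ 2.95%.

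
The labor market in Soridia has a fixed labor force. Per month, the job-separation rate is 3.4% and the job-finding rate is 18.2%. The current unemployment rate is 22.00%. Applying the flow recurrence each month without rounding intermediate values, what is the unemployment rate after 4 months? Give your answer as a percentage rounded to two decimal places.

With a fixed labor force, u_{t+1} = u_t + s·(1−u_t) − f·u_t = u_t·(1−s−f) + s.
Here 1−s−f = 0.784 and s = 0.034.
u_1 = 0.220000 × 0.784 + 0.034 = 0.206480.
u_2 = 0.206480 × 0.784 + 0.034 = 0.195880.
u_3 = 0.195880 × 0.784 + 0.034 = 0.187570.
u_4 = 0.187570 × 0.784 + 0.034 = 0.181055.

Unemployment rate after four months ≈ 18.11%.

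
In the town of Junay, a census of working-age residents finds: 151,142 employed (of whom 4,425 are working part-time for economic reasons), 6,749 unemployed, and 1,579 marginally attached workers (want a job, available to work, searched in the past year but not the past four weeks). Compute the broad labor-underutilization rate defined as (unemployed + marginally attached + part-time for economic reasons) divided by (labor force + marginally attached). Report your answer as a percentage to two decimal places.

Broad underutilization rate ≈ 8.00%.

Labor force = 151,142 + 6,749 = 157,891.
Numerator = 6,749 + 1,579 + 4,425 = 12,753.
Denominator = 157,891 + 1,579 = 159,470.
Broad rate = 12,753 / 159,470 = 8.00%.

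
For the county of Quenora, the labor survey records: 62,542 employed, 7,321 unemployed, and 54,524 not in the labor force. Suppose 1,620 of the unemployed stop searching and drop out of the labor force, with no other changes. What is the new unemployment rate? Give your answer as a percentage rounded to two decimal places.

Initially, labor force = 62,542 + 7,321 = 69,863, so u = 7,321/69,863 = 10.48%.
After the change, unemployed and labor force both fall by 1,620 → E = 62,542, U = 5,701, labor force = 68,243.
New unemployment rate = 5,701 / 68,243 = 8.35%.

New unemployment rate ≈ 8.35%.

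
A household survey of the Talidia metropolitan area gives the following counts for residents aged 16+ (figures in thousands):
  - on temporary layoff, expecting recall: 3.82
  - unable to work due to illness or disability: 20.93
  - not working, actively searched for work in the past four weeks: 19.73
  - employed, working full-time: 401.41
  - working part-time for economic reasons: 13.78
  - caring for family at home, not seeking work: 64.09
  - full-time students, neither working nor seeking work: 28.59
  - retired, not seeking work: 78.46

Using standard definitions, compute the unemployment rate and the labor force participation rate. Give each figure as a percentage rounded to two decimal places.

Unemployment rate ≈ 5.37%; labor force participation rate ≈ 69.55%.

Employed = 401.41 + 13.78 = 415.19 thousand (anyone who worked, including part-time for economic reasons, counts as employed).
Unemployed = 3.82 + 19.73 = 23.55 thousand (jobless and actively searching, or on temporary layoff).
Labor force = 415.19 + 23.55 = 438.74 thousand.
Not in labor force = 20.93 + 64.09 + 28.59 + 78.46 = 192.07 thousand (those not working and not actively searching are outside the labor force).
Civilian working-age population = 438.74 + 192.07 = 630.81 thousand.
Unemployment rate = 23.55 / 438.74 = 5.37%.
Labor force participation rate = 438.74 / 630.81 = 69.55%.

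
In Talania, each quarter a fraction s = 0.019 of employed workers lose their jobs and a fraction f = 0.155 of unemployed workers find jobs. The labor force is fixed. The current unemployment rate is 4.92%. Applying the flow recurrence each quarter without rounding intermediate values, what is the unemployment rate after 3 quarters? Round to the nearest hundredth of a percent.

With a fixed labor force, u_{t+1} = u_t + s·(1−u_t) − f·u_t = u_t·(1−s−f) + s.
Here 1−s−f = 0.826 and s = 0.019.
u_1 = 0.049200 × 0.826 + 0.019 = 0.059639.
u_2 = 0.059639 × 0.826 + 0.019 = 0.068262.
u_3 = 0.068262 × 0.826 + 0.019 = 0.075384.

Unemployment rate after three quarters ≈ 7.54%.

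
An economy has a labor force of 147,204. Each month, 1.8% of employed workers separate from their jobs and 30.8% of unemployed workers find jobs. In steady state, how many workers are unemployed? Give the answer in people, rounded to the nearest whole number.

About 8,128 are unemployed in steady state.

Steady-state unemployment rate u* = s/(s+f) = 1.8/(1.8+30.8) = 0.055215.
Unemployed = u* × labor force = 0.055215 × 147,204 ≈ 8,128.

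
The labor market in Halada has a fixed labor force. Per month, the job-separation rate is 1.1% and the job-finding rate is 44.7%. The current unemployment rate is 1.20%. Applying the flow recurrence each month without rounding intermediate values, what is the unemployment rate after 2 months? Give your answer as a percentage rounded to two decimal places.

Unemployment rate after two months ≈ 2.05%.

With a fixed labor force, u_{t+1} = u_t + s·(1−u_t) − f·u_t = u_t·(1−s−f) + s.
Here 1−s−f = 0.542 and s = 0.011.
u_1 = 0.012000 × 0.542 + 0.011 = 0.017504.
u_2 = 0.017504 × 0.542 + 0.011 = 0.020487.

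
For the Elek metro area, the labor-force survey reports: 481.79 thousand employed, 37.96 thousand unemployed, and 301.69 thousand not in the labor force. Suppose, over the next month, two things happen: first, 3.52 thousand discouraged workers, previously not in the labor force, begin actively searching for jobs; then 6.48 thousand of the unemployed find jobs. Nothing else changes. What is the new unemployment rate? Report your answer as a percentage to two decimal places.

Initially, labor force = 481.79 + 37.96 = 519.75 thousand, so u = 37.96/519.75 = 7.30%.
After the first change, unemployed and labor force both rise by 3.52 → E = 481.79, U = 41.48, labor force = 523.27 thousand.
After the second change, unemployed falls and employed rises by 6.48; labor force unchanged → E = 488.27, U = 35.00, labor force = 523.27 thousand.
New unemployment rate = 35.00 / 523.27 = 6.69%.

New unemployment rate ≈ 6.69%.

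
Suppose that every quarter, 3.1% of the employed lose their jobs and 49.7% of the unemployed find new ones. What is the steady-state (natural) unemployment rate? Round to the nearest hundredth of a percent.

Steady-state unemployment rate ≈ 5.87%.

At steady state the flows balance: s·E = f·U, so U/(E+U) = s/(s+f).
u* = 3.1 / (3.1 + 49.7) = 3.1 / 52.80 = 5.87%.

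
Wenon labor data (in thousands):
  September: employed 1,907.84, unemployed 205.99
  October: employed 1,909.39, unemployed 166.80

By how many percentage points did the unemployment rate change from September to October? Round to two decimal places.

September: labor force = 1,907.84 + 205.99 = 2,113.83; u = 205.99/2,113.83 = 9.74%.
October: labor force = 1,909.39 + 166.80 = 2,076.19; u = 166.80/2,076.19 = 8.03%.
Change = 8.03% − 9.74% = −1.71 pp.

The unemployment rate changed by −1.71 percentage points.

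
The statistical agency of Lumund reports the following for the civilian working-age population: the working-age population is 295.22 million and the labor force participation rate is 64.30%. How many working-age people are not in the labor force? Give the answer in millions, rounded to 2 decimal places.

Share not in the labor force = 1 − 0.6430 = 0.3570.
Not in labor force = 0.3570 × 295.22 ≈ 105.39 million.

About 105.39 million are not in the labor force.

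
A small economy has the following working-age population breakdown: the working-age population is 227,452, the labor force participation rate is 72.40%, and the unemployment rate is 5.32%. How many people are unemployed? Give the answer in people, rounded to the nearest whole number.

Labor force = 0.7240 × 227,452 = 164,675.
Unemployed = 0.0532 × 164,675 ≈ 8,761.

About 8,761 are unemployed.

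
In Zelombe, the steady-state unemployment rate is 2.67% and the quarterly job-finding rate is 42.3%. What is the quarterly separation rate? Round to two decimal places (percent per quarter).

Separation rate ≈ 1.16% per quarter.

From u* = s/(s+f): s = u·f/(1−u).
s = 0.0267 × 42.3 / (1 − 0.0267) = 1.1294 / 0.9733 ≈ 1.16% per quarter.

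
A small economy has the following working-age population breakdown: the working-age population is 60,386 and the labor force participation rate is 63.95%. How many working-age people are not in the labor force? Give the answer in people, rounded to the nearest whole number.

About 21,769 are not in the labor force.

Share not in the labor force = 1 − 0.6395 = 0.3605.
Not in labor force = 0.3605 × 60,386 ≈ 21,769.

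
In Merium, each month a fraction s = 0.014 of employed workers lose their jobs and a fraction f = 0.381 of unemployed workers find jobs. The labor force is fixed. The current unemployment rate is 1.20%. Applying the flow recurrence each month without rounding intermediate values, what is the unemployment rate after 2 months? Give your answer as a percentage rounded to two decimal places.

Unemployment rate after two months ≈ 2.69%.

With a fixed labor force, u_{t+1} = u_t + s·(1−u_t) − f·u_t = u_t·(1−s−f) + s.
Here 1−s−f = 0.605 and s = 0.014.
u_1 = 0.012000 × 0.605 + 0.014 = 0.021260.
u_2 = 0.021260 × 0.605 + 0.014 = 0.026862.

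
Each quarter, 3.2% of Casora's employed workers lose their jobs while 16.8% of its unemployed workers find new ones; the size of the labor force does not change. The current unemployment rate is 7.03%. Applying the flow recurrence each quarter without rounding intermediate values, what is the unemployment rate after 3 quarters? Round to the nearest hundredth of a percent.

Unemployment rate after three quarters ≈ 11.41%.

With a fixed labor force, u_{t+1} = u_t + s·(1−u_t) − f·u_t = u_t·(1−s−f) + s.
Here 1−s−f = 0.800 and s = 0.032.
u_1 = 0.070300 × 0.800 + 0.032 = 0.088240.
u_2 = 0.088240 × 0.800 + 0.032 = 0.102592.
u_3 = 0.102592 × 0.800 + 0.032 = 0.114074.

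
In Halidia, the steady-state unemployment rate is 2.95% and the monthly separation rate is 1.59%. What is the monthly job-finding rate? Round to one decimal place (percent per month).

Job-finding rate ≈ 52.3% per month.

From u* = s/(s+f): f = s·(1−u)/u.
f = 1.59 × (1 − 0.0295) / 0.0295 = 1.5431 / 0.0295 ≈ 52.3% per month.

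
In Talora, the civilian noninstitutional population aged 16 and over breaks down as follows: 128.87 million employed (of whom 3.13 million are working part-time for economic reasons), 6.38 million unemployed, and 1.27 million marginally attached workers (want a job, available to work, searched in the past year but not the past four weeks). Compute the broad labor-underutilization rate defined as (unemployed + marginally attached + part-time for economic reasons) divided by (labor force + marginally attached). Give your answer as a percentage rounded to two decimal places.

Broad underutilization rate ≈ 7.90%.

Labor force = 128.87 + 6.38 = 135.25 million.
Numerator = 6.38 + 1.27 + 3.13 = 10.78 million.
Denominator = 135.25 + 1.27 = 136.52 million.
Broad rate = 10.78 / 136.52 = 7.90%.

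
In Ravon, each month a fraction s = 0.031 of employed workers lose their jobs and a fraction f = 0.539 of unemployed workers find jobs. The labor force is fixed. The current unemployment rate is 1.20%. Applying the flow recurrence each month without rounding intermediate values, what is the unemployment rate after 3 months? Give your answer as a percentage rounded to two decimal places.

Unemployment rate after three months ≈ 5.10%.

With a fixed labor force, u_{t+1} = u_t + s·(1−u_t) − f·u_t = u_t·(1−s−f) + s.
Here 1−s−f = 0.430 and s = 0.031.
u_1 = 0.012000 × 0.430 + 0.031 = 0.036160.
u_2 = 0.036160 × 0.430 + 0.031 = 0.046549.
u_3 = 0.046549 × 0.430 + 0.031 = 0.051016.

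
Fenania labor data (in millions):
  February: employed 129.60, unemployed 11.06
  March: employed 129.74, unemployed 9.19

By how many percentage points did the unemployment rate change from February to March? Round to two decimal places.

February: labor force = 129.60 + 11.06 = 140.66; u = 11.06/140.66 = 7.86%.
March: labor force = 129.74 + 9.19 = 138.93; u = 9.19/138.93 = 6.61%.
Change = 6.61% − 7.86% = −1.25 pp.

The unemployment rate changed by −1.25 percentage points.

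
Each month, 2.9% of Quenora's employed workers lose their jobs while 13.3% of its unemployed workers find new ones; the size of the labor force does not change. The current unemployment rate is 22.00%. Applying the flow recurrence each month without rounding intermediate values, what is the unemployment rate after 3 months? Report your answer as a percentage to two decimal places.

Unemployment rate after three months ≈ 20.31%.

With a fixed labor force, u_{t+1} = u_t + s·(1−u_t) − f·u_t = u_t·(1−s−f) + s.
Here 1−s−f = 0.838 and s = 0.029.
u_1 = 0.220000 × 0.838 + 0.029 = 0.213360.
u_2 = 0.213360 × 0.838 + 0.029 = 0.207796.
u_3 = 0.207796 × 0.838 + 0.029 = 0.203133.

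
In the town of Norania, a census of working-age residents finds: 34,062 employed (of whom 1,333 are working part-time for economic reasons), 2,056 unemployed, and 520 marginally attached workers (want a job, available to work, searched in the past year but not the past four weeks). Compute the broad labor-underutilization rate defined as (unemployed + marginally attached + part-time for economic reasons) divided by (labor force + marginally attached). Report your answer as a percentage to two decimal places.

Labor force = 34,062 + 2,056 = 36,118.
Numerator = 2,056 + 520 + 1,333 = 3,909.
Denominator = 36,118 + 520 = 36,638.
Broad rate = 3,909 / 36,638 = 10.67%.

Broad underutilization rate ≈ 10.67%.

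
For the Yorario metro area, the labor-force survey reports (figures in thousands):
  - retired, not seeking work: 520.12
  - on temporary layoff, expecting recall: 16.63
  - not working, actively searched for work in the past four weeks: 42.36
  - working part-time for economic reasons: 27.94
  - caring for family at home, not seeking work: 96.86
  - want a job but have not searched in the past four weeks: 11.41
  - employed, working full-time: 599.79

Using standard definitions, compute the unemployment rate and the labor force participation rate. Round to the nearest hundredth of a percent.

Unemployment rate ≈ 8.59%; labor force participation rate ≈ 52.22%.

Employed = 27.94 + 599.79 = 627.73 thousand (anyone who worked, including part-time for economic reasons, counts as employed).
Unemployed = 16.63 + 42.36 = 58.99 thousand (jobless and actively searching, or on temporary layoff).
Labor force = 627.73 + 58.99 = 686.72 thousand.
Not in labor force = 520.12 + 96.86 + 11.41 = 628.39 thousand (those not working and not actively searching are outside the labor force — including those who want a job but have given up searching).
Civilian working-age population = 686.72 + 628.39 = 1,315.11 thousand.
Unemployment rate = 58.99 / 686.72 = 8.59%.
Labor force participation rate = 686.72 / 1,315.11 = 52.22%.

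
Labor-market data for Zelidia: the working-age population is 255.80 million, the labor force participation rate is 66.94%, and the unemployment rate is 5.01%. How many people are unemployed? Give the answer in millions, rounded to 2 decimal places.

About 8.58 million are unemployed.

Labor force = 0.6694 × 255.80 = 171.23 million.
Unemployed = 0.0501 × 171.23 ≈ 8.58 million.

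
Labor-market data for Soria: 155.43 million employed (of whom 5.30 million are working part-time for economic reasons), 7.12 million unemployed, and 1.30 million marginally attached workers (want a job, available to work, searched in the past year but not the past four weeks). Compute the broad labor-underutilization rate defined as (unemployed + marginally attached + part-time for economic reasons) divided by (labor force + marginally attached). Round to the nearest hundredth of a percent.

Broad underutilization rate ≈ 8.37%.

Labor force = 155.43 + 7.12 = 162.55 million.
Numerator = 7.12 + 1.30 + 5.30 = 13.72 million.
Denominator = 162.55 + 1.30 = 163.85 million.
Broad rate = 13.72 / 163.85 = 8.37%.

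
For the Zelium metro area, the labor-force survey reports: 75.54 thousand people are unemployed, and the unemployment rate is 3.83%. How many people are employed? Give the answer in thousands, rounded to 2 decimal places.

About 1,896.78 thousand are employed.

Labor force = U / u = 75.54 / 0.0383 ≈ 1,972.32 thousand.
Employed = labor force − unemployed = 1,972.32 − 75.54 = 1,896.78 thousand.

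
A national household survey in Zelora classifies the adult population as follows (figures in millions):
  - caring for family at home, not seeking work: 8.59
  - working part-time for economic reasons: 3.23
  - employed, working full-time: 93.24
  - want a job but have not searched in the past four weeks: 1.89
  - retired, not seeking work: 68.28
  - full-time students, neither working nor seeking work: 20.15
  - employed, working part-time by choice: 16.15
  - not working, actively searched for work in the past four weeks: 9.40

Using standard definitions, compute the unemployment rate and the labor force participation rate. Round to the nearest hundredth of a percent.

Unemployment rate ≈ 7.70%; labor force participation rate ≈ 55.23%.

Employed = 3.23 + 93.24 + 16.15 = 112.62 million (anyone who worked, including part-time for economic reasons, counts as employed).
Unemployed = 9.40 million.
Labor force = 112.62 + 9.40 = 122.02 million.
Not in labor force = 8.59 + 1.89 + 68.28 + 20.15 = 98.91 million (those not working and not actively searching are outside the labor force — including those who want a job but have given up searching).
Civilian working-age population = 122.02 + 98.91 = 220.93 million.
Unemployment rate = 9.40 / 122.02 = 7.70%.
Labor force participation rate = 122.02 / 220.93 = 55.23%.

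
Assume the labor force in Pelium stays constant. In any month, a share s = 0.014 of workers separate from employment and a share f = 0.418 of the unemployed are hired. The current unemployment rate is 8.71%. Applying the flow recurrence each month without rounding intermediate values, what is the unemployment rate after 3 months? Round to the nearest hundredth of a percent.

Unemployment rate after three months ≈ 4.24%.

With a fixed labor force, u_{t+1} = u_t + s·(1−u_t) − f·u_t = u_t·(1−s−f) + s.
Here 1−s−f = 0.568 and s = 0.014.
u_1 = 0.087100 × 0.568 + 0.014 = 0.063473.
u_2 = 0.063473 × 0.568 + 0.014 = 0.050053.
u_3 = 0.050053 × 0.568 + 0.014 = 0.042430.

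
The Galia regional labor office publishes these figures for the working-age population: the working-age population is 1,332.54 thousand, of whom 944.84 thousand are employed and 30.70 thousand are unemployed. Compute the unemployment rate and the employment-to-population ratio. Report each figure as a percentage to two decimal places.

Labor force = employed + unemployed = 944.84 + 30.70 = 975.54 thousand.
Unemployment rate = 30.70 / 975.54 = 3.15%.
Employment-population ratio = 944.84 / 1,332.54 = 70.91%.

Unemployment rate ≈ 3.15%; employment-population ratio ≈ 70.91%.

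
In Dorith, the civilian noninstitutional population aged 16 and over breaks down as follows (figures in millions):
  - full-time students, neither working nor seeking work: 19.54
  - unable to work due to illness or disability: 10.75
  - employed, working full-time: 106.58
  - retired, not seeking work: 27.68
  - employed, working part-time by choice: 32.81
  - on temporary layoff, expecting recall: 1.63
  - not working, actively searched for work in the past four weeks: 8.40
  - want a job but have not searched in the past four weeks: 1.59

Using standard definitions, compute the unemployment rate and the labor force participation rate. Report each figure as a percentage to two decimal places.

Employed = 106.58 + 32.81 = 139.39 million.
Unemployed = 1.63 + 8.40 = 10.03 million (jobless and actively searching, or on temporary layoff).
Labor force = 139.39 + 10.03 = 149.42 million.
Not in labor force = 19.54 + 10.75 + 27.68 + 1.59 = 59.56 million (those not working and not actively searching are outside the labor force — including those who want a job but have given up searching).
Civilian working-age population = 149.42 + 59.56 = 208.98 million.
Unemployment rate = 10.03 / 149.42 = 6.71%.
Labor force participation rate = 149.42 / 208.98 = 71.50%.

Unemployment rate ≈ 6.71%; labor force participation rate ≈ 71.50%.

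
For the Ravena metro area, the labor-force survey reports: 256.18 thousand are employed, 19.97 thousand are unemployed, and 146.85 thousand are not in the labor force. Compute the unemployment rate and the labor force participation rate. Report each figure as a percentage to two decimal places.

Unemployment rate ≈ 7.23%; labor force participation rate ≈ 65.28%.

Labor force = employed + unemployed = 256.18 + 19.97 = 276.15 thousand.
Working-age population = 276.15 + 146.85 = 423.00 thousand.
Unemployment rate = 19.97 / 276.15 = 7.23%.
Labor force participation rate = 276.15 / 423.00 = 65.28%.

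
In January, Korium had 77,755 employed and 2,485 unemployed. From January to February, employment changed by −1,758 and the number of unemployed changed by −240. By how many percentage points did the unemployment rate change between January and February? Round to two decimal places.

The unemployment rate changed by −0.23 percentage points.

January: labor force = 77,755 + 2,485 = 80,240; u = 2,485/80,240 = 3.10%.
February: labor force = 75,997 + 2,245 = 78,242; u = 2,245/78,242 = 2.87%.
Change = 2.87% − 3.10% = −0.23 pp.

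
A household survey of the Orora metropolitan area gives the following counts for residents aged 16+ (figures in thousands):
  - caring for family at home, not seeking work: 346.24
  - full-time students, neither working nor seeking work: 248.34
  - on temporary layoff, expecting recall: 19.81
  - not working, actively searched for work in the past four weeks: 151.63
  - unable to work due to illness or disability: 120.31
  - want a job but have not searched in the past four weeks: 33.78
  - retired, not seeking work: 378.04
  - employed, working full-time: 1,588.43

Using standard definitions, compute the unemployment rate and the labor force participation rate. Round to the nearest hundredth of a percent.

Unemployment rate ≈ 9.74%; labor force participation rate ≈ 60.97%.

Employed = 1,588.43 thousand.
Unemployed = 19.81 + 151.63 = 171.44 thousand (jobless and actively searching, or on temporary layoff).
Labor force = 1,588.43 + 171.44 = 1,759.87 thousand.
Not in labor force = 346.24 + 248.34 + 120.31 + 33.78 + 378.04 = 1,126.71 thousand (those not working and not actively searching are outside the labor force — including those who want a job but have given up searching).
Civilian working-age population = 1,759.87 + 1,126.71 = 2,886.58 thousand.
Unemployment rate = 171.44 / 1,759.87 = 9.74%.
Labor force participation rate = 1,759.87 / 2,886.58 = 60.97%.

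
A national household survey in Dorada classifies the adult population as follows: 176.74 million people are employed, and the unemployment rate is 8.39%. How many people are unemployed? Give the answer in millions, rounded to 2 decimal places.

Let U be the number unemployed. The labor force is E + U, and U/(E+U) = 0.0839.
So U = 0.0839 × 176.74 / (1 − 0.0839) = 14.8285 / 0.9161 ≈ 16.19 million.

About 16.19 million are unemployed.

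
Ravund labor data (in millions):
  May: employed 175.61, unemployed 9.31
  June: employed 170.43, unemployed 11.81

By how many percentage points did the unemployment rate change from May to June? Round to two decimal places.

May: labor force = 175.61 + 9.31 = 184.92; u = 9.31/184.92 = 5.03%.
June: labor force = 170.43 + 11.81 = 182.24; u = 11.81/182.24 = 6.48%.
Change = 6.48% − 5.03% = +1.45 pp.

The unemployment rate changed by +1.45 percentage points.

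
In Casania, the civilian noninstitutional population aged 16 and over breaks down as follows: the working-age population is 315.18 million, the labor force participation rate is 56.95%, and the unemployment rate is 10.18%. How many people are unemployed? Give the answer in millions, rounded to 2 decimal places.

About 18.27 million are unemployed.

Labor force = 0.5695 × 315.18 = 179.50 million.
Unemployed = 0.1018 × 179.50 ≈ 18.27 million.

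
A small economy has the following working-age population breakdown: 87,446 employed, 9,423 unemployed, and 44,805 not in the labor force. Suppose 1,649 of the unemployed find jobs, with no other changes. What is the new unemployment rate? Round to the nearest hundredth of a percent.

New unemployment rate ≈ 8.03%.

Initially, labor force = 87,446 + 9,423 = 96,869, so u = 9,423/96,869 = 9.73%.
After the change, unemployed falls and employed rises by 1,649; labor force unchanged → E = 89,095, U = 7,774, labor force = 96,869.
New unemployment rate = 7,774 / 96,869 = 8.03%.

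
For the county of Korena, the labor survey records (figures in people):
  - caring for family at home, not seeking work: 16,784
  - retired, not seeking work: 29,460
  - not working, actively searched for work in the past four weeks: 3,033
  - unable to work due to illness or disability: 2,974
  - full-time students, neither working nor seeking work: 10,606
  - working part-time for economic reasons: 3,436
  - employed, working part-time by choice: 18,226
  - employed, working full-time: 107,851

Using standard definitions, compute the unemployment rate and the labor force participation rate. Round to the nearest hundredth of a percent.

Unemployment rate ≈ 2.29%; labor force participation rate ≈ 68.90%.

Employed = 3,436 + 18,226 + 107,851 = 129,513 (anyone who worked, including part-time for economic reasons, counts as employed).
Unemployed = 3,033.
Labor force = 129,513 + 3,033 = 132,546.
Not in labor force = 16,784 + 29,460 + 2,974 + 10,606 = 59,824 (those not working and not actively searching are outside the labor force).
Civilian working-age population = 132,546 + 59,824 = 192,370.
Unemployment rate = 3,033 / 132,546 = 2.29%.
Labor force participation rate = 132,546 / 192,370 = 68.90%.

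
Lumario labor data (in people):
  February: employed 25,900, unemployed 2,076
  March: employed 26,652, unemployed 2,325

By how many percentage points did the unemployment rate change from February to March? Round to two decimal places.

February: labor force = 25,900 + 2,076 = 27,976; u = 2,076/27,976 = 7.42%.
March: labor force = 26,652 + 2,325 = 28,977; u = 2,325/28,977 = 8.02%.
Change = 8.02% − 7.42% = +0.60 pp.

The unemployment rate changed by +0.60 percentage points.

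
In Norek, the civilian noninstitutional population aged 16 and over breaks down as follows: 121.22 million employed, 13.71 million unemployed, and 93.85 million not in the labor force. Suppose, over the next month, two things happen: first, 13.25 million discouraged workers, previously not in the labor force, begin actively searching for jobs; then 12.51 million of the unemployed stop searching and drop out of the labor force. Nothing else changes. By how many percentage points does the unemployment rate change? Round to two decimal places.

The unemployment rate changes by +0.49 percentage points.

Initially, labor force = 121.22 + 13.71 = 134.93 million, so u = 13.71/134.93 = 10.16%.
After the first change, unemployed and labor force both rise by 13.25 → E = 121.22, U = 26.96, labor force = 148.18 million.
After the second change, unemployed and labor force both fall by 12.51 → E = 121.22, U = 14.45, labor force = 135.67 million.
New unemployment rate = 14.45 / 135.67 = 10.65%.
Change = 10.65% − 10.16% = +0.49 percentage points.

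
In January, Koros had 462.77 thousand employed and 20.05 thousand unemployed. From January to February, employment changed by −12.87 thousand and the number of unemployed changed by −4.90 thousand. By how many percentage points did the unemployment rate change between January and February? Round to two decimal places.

January: labor force = 462.77 + 20.05 = 482.82; u = 20.05/482.82 = 4.15%.
February: labor force = 449.90 + 15.15 = 465.05; u = 15.15/465.05 = 3.26%.
Change = 3.26% − 4.15% = −0.89 pp.

The unemployment rate changed by −0.89 percentage points.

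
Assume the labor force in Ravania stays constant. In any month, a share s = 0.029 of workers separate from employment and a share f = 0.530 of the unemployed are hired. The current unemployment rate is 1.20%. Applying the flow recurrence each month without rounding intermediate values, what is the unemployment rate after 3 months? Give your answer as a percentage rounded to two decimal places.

With a fixed labor force, u_{t+1} = u_t + s·(1−u_t) − f·u_t = u_t·(1−s−f) + s.
Here 1−s−f = 0.441 and s = 0.029.
u_1 = 0.012000 × 0.441 + 0.029 = 0.034292.
u_2 = 0.034292 × 0.441 + 0.029 = 0.044123.
u_3 = 0.044123 × 0.441 + 0.029 = 0.048458.

Unemployment rate after three months ≈ 4.85%.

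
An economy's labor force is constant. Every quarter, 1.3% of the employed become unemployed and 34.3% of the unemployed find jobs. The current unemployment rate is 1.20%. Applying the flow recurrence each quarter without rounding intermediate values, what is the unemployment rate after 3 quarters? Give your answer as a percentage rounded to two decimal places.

Unemployment rate after three quarters ≈ 3.00%.

With a fixed labor force, u_{t+1} = u_t + s·(1−u_t) − f·u_t = u_t·(1−s−f) + s.
Here 1−s−f = 0.644 and s = 0.013.
u_1 = 0.012000 × 0.644 + 0.013 = 0.020728.
u_2 = 0.020728 × 0.644 + 0.013 = 0.026349.
u_3 = 0.026349 × 0.644 + 0.013 = 0.029969.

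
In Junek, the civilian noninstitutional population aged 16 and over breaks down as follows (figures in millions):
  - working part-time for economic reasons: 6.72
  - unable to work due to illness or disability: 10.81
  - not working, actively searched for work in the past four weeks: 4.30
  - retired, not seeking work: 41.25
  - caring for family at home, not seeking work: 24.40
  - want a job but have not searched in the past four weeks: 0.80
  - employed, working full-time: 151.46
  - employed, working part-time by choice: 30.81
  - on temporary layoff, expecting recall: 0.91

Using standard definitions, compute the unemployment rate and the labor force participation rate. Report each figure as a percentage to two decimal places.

Unemployment rate ≈ 2.68%; labor force participation rate ≈ 71.54%.

Employed = 6.72 + 151.46 + 30.81 = 188.99 million (anyone who worked, including part-time for economic reasons, counts as employed).
Unemployed = 4.30 + 0.91 = 5.21 million (jobless and actively searching, or on temporary layoff).
Labor force = 188.99 + 5.21 = 194.20 million.
Not in labor force = 10.81 + 41.25 + 24.40 + 0.80 = 77.26 million (those not working and not actively searching are outside the labor force — including those who want a job but have given up searching).
Civilian working-age population = 194.20 + 77.26 = 271.46 million.
Unemployment rate = 5.21 / 194.20 = 2.68%.
Labor force participation rate = 194.20 / 271.46 = 71.54%.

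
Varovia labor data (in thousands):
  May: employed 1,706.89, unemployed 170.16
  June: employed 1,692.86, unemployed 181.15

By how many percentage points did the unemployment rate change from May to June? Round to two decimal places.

May: labor force = 1,706.89 + 170.16 = 1,877.05; u = 170.16/1,877.05 = 9.07%.
June: labor force = 1,692.86 + 181.15 = 1,874.01; u = 181.15/1,874.01 = 9.67%.
Change = 9.67% − 9.07% = +0.60 pp.

The unemployment rate changed by +0.60 percentage points.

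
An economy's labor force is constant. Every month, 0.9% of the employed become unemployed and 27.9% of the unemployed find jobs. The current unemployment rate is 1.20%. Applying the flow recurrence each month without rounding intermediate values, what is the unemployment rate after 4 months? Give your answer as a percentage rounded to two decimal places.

With a fixed labor force, u_{t+1} = u_t + s·(1−u_t) − f·u_t = u_t·(1−s−f) + s.
Here 1−s−f = 0.712 and s = 0.009.
u_1 = 0.012000 × 0.712 + 0.009 = 0.017544.
u_2 = 0.017544 × 0.712 + 0.009 = 0.021491.
u_3 = 0.021491 × 0.712 + 0.009 = 0.024302.
u_4 = 0.024302 × 0.712 + 0.009 = 0.026303.

Unemployment rate after four months ≈ 2.63%.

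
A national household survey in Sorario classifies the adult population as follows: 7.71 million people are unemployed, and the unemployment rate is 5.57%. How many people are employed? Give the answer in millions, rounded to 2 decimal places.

Labor force = U / u = 7.71 / 0.0557 ≈ 138.42 million.
Employed = labor force − unemployed = 138.42 − 7.71 = 130.71 million.

About 130.71 million are employed.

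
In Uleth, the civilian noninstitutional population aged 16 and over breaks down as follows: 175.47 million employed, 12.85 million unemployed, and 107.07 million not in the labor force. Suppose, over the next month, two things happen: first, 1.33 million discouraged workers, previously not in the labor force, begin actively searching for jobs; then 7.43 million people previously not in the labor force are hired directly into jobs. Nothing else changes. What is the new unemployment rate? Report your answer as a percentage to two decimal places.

New unemployment rate ≈ 7.20%.

Initially, labor force = 175.47 + 12.85 = 188.32 million, so u = 12.85/188.32 = 6.82%.
After the first change, unemployed and labor force both rise by 1.33 → E = 175.47, U = 14.18, labor force = 189.65 million.
After the second change, employed and labor force both rise by 7.43; unemployed unchanged → E = 182.90, U = 14.18, labor force = 197.08 million.
New unemployment rate = 14.18 / 197.08 = 7.20%.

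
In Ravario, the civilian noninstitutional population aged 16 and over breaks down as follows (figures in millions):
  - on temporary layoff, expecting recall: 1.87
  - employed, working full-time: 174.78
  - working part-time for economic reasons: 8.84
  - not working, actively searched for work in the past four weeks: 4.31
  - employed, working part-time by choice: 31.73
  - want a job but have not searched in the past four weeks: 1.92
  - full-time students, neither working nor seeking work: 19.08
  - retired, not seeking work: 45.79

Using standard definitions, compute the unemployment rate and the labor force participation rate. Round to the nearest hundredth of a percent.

Unemployment rate ≈ 2.79%; labor force participation rate ≈ 76.83%.

Employed = 174.78 + 8.84 + 31.73 = 215.35 million (anyone who worked, including part-time for economic reasons, counts as employed).
Unemployed = 1.87 + 4.31 = 6.18 million (jobless and actively searching, or on temporary layoff).
Labor force = 215.35 + 6.18 = 221.53 million.
Not in labor force = 1.92 + 19.08 + 45.79 = 66.79 million (those not working and not actively searching are outside the labor force — including those who want a job but have given up searching).
Civilian working-age population = 221.53 + 66.79 = 288.32 million.
Unemployment rate = 6.18 / 221.53 = 2.79%.
Labor force participation rate = 221.53 / 288.32 = 76.83%.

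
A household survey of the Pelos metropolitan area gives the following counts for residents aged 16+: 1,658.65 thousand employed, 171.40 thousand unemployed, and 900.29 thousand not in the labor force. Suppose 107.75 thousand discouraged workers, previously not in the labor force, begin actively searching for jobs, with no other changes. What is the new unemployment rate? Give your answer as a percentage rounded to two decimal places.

Initially, labor force = 1,658.65 + 171.40 = 1,830.05 thousand, so u = 171.40/1,830.05 = 9.37%.
After the change, unemployed and labor force both rise by 107.75 → E = 1,658.65, U = 279.15, labor force = 1,937.80 thousand.
New unemployment rate = 279.15 / 1,937.80 = 14.41%.

New unemployment rate ≈ 14.41%.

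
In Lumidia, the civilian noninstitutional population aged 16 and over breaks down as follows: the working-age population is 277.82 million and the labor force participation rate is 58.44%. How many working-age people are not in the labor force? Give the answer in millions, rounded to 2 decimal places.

About 115.46 million are not in the labor force.

Share not in the labor force = 1 − 0.5844 = 0.4156.
Not in labor force = 0.4156 × 277.82 ≈ 115.46 million.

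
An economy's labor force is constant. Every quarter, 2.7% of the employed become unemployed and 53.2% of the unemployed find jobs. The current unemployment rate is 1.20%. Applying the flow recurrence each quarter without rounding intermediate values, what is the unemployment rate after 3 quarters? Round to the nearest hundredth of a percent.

Unemployment rate after three quarters ≈ 4.52%.

With a fixed labor force, u_{t+1} = u_t + s·(1−u_t) − f·u_t = u_t·(1−s−f) + s.
Here 1−s−f = 0.441 and s = 0.027.
u_1 = 0.012000 × 0.441 + 0.027 = 0.032292.
u_2 = 0.032292 × 0.441 + 0.027 = 0.041241.
u_3 = 0.041241 × 0.441 + 0.027 = 0.045187.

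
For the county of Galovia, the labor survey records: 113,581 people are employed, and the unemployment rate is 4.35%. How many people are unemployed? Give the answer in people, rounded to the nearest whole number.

About 5,165 are unemployed.

Let U be the number unemployed. The labor force is E + U, and U/(E+U) = 0.0435.
So U = 0.0435 × 113,581 / (1 − 0.0435) = 4940.77 / 0.9565 ≈ 5,165.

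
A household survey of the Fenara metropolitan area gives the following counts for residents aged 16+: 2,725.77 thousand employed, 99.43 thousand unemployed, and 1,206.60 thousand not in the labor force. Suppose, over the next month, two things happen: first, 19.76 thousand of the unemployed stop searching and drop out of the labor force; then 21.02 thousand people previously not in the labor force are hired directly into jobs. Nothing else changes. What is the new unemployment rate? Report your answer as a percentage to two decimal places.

Initially, labor force = 2,725.77 + 99.43 = 2,825.20 thousand, so u = 99.43/2,825.20 = 3.52%.
After the first change, unemployed and labor force both fall by 19.76 → E = 2,725.77, U = 79.67, labor force = 2,805.44 thousand.
After the second change, employed and labor force both rise by 21.02; unemployed unchanged → E = 2,746.79, U = 79.67, labor force = 2,826.46 thousand.
New unemployment rate = 79.67 / 2,826.46 = 2.82%.

New unemployment rate ≈ 2.82%.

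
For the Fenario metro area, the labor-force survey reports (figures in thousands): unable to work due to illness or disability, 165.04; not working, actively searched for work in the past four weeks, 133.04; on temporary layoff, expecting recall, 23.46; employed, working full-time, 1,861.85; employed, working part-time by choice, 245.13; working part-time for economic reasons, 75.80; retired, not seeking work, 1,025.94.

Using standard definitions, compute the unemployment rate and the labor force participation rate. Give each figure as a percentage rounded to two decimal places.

Employed = 1,861.85 + 245.13 + 75.80 = 2,182.78 thousand (anyone who worked, including part-time for economic reasons, counts as employed).
Unemployed = 133.04 + 23.46 = 156.50 thousand (jobless and actively searching, or on temporary layoff).
Labor force = 2,182.78 + 156.50 = 2,339.28 thousand.
Not in labor force = 165.04 + 1,025.94 = 1,190.98 thousand (those not working and not actively searching are outside the labor force).
Civilian working-age population = 2,339.28 + 1,190.98 = 3,530.26 thousand.
Unemployment rate = 156.50 / 2,339.28 = 6.69%.
Labor force participation rate = 2,339.28 / 3,530.26 = 66.26%.

Unemployment rate ≈ 6.69%; labor force participation rate ≈ 66.26%.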